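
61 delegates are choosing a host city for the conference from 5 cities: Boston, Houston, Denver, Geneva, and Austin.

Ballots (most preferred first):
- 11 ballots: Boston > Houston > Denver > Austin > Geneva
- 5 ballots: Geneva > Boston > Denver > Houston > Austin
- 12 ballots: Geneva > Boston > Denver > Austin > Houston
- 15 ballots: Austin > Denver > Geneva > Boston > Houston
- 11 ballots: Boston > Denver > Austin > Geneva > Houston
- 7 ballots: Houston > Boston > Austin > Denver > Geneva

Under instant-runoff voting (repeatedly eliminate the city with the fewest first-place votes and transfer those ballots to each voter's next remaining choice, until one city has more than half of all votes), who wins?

Geneva

Round 1: Boston 22, Houston 7, Denver 0, Geneva 17, Austin 15. Denver eliminated.
Round 2: Boston 22, Houston 7, Geneva 17, Austin 15. Houston eliminated.
Round 3: Boston 29, Geneva 17, Austin 15. Austin eliminated.
Round 4: Boston 29, Geneva 32. Geneva has a majority (≥31).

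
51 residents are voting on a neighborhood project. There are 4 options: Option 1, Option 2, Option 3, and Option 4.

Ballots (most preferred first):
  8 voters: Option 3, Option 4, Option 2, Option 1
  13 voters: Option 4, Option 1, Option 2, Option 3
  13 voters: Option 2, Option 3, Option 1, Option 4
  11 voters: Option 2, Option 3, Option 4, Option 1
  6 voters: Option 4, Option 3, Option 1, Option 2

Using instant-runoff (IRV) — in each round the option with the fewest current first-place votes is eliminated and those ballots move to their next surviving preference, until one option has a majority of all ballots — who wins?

Round 1: Option 1 0, Option 2 24, Option 3 8, Option 4 19. Option 1 eliminated.
Round 2: Option 2 24, Option 3 8, Option 4 19. Option 3 eliminated.
Round 3: Option 2 24, Option 4 27. Option 4 has a majority (≥26).

Option 4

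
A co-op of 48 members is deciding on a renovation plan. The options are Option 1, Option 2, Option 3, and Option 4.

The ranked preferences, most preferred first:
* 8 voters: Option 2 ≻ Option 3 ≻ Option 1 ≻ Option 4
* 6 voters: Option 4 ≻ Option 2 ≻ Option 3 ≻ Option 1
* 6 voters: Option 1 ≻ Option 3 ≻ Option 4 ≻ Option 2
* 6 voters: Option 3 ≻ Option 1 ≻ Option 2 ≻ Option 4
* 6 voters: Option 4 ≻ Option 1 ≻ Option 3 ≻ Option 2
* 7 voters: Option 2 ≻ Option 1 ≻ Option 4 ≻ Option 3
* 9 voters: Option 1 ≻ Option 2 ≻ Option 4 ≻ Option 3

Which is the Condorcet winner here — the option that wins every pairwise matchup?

Option 1 vs Option 2: 27–21
Option 1 vs Option 3: 28–20
Option 1 vs Option 4: 36–12
Option 1 beats every other option.

Option 1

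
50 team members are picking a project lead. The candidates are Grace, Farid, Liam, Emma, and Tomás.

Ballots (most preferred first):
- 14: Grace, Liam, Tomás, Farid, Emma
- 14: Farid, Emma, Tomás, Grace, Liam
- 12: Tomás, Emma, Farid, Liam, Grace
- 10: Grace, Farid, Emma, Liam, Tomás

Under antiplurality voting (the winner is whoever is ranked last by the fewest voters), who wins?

Last-place votes: Grace 12, Farid 0, Liam 14, Emma 14, Tomás 10.

Farid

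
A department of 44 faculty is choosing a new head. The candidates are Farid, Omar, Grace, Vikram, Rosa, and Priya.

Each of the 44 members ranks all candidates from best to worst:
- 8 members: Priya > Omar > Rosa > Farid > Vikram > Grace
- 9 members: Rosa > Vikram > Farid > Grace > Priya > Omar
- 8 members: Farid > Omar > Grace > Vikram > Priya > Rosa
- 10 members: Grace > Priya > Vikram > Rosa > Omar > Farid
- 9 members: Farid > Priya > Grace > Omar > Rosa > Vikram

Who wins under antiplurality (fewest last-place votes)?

Priya

Last-place votes: Farid 10, Omar 9, Grace 8, Vikram 9, Rosa 8, Priya 0.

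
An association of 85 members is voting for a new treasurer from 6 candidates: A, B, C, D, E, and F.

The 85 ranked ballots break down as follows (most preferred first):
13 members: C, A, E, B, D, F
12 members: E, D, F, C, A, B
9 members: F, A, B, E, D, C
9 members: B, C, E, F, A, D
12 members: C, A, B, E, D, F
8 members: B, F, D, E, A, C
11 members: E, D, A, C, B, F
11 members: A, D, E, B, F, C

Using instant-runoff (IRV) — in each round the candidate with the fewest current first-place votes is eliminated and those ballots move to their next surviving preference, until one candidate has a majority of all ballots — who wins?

E

Round 1: A 11, B 17, C 25, D 0, E 23, F 9. D eliminated.
Round 2: A 11, B 17, C 25, E 23, F 9. F eliminated.
Round 3: A 20, B 17, C 25, E 23. B eliminated.
Round 4: A 20, C 34, E 31. A eliminated.
Round 5: C 34, E 51. E has a majority (≥43).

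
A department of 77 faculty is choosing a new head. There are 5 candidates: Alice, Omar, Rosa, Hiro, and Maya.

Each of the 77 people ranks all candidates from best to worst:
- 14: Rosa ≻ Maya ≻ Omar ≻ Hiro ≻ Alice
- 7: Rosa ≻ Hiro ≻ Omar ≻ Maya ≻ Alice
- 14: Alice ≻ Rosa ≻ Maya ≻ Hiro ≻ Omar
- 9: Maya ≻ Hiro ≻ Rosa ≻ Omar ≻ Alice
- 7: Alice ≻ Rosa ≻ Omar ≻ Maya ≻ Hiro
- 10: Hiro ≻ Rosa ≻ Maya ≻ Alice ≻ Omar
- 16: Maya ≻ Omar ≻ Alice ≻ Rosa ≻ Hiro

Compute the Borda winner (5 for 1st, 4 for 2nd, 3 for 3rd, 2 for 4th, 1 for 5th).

Alice: 14×1 + 7×1 + 14×5 + 9×1 + 7×5 + 10×2 + 16×3 = 203
Omar: 14×3 + 7×3 + 14×1 + 9×2 + 7×3 + 10×1 + 16×4 = 190
Rosa: 14×5 + 7×5 + 14×4 + 9×3 + 7×4 + 10×4 + 16×2 = 288
Hiro: 14×2 + 7×4 + 14×2 + 9×4 + 7×1 + 10×5 + 16×1 = 193
Maya: 14×4 + 7×2 + 14×3 + 9×5 + 7×2 + 10×3 + 16×5 = 281

Rosa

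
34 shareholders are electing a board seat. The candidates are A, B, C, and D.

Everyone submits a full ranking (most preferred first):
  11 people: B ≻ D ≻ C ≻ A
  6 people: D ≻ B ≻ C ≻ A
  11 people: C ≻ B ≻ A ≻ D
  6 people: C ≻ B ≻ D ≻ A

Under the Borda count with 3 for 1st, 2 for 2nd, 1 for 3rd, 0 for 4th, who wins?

B

A: 11×0 + 6×0 + 11×1 + 6×0 = 11
B: 11×3 + 6×2 + 11×2 + 6×2 = 79
C: 11×1 + 6×1 + 11×3 + 6×3 = 68
D: 11×2 + 6×3 + 11×0 + 6×1 = 46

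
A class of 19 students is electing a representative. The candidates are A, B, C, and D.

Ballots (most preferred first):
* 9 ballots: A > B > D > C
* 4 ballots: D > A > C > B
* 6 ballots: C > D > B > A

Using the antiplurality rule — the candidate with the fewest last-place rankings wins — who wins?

Last-place votes: A 6, B 4, C 9, D 0.

D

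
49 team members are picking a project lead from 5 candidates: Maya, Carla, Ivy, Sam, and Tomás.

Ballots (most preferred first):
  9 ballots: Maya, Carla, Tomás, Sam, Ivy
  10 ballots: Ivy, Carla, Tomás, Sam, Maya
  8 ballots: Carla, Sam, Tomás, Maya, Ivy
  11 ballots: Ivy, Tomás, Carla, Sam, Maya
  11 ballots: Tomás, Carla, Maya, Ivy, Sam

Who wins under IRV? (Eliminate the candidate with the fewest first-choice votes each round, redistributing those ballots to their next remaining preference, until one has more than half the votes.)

Tomás

Round 1: Maya 9, Carla 8, Ivy 21, Sam 0, Tomás 11. Sam eliminated.
Round 2: Maya 9, Carla 8, Ivy 21, Tomás 11. Carla eliminated.
Round 3: Maya 9, Ivy 21, Tomás 19. Maya eliminated.
Round 4: Ivy 21, Tomás 28. Tomás has a majority (≥25).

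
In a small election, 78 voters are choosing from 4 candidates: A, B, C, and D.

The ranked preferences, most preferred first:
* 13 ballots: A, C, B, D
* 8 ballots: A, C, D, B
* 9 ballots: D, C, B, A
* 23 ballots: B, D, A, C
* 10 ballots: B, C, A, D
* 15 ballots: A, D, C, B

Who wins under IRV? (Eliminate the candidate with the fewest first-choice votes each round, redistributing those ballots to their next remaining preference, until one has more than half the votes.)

B

Round 1: A 36, B 33, C 0, D 9. C eliminated.
Round 2: A 36, B 33, D 9. D eliminated.
Round 3: A 36, B 42. B has a majority (≥40).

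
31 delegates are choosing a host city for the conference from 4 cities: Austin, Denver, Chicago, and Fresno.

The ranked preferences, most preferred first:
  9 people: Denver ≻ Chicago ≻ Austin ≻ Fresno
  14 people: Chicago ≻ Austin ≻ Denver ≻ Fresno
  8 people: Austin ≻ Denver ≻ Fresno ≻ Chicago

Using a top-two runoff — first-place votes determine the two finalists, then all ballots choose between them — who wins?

Denver

Round 1 first-place votes: Austin 8, Denver 9, Chicago 14, Fresno 0. Chicago and Denver advance.
Runoff: Chicago is ranked above Denver on 14 ballots, Denver above Chicago on 17.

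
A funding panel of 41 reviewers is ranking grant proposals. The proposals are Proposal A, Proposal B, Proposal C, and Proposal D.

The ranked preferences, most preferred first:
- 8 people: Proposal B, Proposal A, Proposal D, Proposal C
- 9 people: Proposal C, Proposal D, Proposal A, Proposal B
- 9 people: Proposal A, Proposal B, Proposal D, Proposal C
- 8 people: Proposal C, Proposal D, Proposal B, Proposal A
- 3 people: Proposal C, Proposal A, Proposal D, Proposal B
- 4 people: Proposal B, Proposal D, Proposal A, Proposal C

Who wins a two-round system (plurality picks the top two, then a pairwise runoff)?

Proposal B

Round 1 first-place votes: Proposal A 9, Proposal B 12, Proposal C 20, Proposal D 0. Proposal C and Proposal B advance.
Runoff: Proposal C is ranked above Proposal B on 20 ballots, Proposal B above Proposal C on 21.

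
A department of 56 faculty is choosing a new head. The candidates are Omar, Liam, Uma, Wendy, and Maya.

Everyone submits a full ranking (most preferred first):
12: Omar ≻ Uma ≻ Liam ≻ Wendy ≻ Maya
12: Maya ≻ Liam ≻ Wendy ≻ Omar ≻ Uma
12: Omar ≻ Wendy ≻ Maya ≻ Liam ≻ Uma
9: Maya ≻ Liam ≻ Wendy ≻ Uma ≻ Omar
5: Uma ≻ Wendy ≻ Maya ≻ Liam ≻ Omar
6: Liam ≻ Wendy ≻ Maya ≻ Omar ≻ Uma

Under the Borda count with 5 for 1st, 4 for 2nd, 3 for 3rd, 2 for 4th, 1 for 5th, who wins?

Maya

Omar: 12×5 + 12×2 + 12×5 + 9×1 + 5×1 + 6×2 = 170
Liam: 12×3 + 12×4 + 12×2 + 9×4 + 5×2 + 6×5 = 184
Uma: 12×4 + 12×1 + 12×1 + 9×2 + 5×5 + 6×1 = 121
Wendy: 12×2 + 12×3 + 12×4 + 9×3 + 5×4 + 6×4 = 179
Maya: 12×1 + 12×5 + 12×3 + 9×5 + 5×3 + 6×3 = 186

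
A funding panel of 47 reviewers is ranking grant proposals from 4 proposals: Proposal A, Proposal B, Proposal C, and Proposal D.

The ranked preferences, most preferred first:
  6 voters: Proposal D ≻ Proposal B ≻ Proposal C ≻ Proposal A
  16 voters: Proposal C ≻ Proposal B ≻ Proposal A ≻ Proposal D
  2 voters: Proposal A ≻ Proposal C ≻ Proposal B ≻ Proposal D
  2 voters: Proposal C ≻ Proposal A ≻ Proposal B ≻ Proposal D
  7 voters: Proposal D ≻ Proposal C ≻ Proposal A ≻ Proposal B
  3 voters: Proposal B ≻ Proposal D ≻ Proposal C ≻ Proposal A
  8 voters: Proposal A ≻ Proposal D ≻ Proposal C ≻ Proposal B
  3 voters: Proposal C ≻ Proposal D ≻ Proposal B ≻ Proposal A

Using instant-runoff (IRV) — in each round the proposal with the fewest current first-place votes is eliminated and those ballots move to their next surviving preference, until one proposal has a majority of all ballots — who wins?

Proposal D

Round 1: Proposal A 10, Proposal B 3, Proposal C 21, Proposal D 13. Proposal B eliminated.
Round 2: Proposal A 10, Proposal C 21, Proposal D 16. Proposal A eliminated.
Round 3: Proposal C 23, Proposal D 24. Proposal D has a majority (≥24).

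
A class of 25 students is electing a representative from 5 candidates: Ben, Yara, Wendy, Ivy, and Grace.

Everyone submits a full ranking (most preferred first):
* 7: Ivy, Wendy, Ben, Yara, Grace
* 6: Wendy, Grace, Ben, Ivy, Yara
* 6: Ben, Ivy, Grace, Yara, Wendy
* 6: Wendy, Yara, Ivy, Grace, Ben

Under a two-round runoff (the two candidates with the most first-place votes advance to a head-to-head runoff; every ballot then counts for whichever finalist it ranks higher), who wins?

Round 1 first-place votes: Ben 6, Yara 0, Wendy 12, Ivy 7, Grace 0. Wendy and Ivy advance.
Runoff: Wendy is ranked above Ivy on 12 ballots, Ivy above Wendy on 13.

Ivy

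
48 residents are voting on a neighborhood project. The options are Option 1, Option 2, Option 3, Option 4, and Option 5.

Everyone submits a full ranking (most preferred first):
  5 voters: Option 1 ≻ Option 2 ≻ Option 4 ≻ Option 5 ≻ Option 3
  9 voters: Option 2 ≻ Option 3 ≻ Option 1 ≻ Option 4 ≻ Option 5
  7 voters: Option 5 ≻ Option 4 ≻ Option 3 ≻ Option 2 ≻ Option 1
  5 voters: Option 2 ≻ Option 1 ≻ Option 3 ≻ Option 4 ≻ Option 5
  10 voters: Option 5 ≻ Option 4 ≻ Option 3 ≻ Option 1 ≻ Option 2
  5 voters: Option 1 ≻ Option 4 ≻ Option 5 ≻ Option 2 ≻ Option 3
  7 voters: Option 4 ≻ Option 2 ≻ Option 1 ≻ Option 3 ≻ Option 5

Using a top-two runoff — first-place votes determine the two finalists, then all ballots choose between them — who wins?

Option 2

Round 1 first-place votes: Option 1 10, Option 2 14, Option 3 0, Option 4 7, Option 5 17. Option 5 and Option 2 advance.
Runoff: Option 5 is ranked above Option 2 on 22 ballots, Option 2 above Option 5 on 26.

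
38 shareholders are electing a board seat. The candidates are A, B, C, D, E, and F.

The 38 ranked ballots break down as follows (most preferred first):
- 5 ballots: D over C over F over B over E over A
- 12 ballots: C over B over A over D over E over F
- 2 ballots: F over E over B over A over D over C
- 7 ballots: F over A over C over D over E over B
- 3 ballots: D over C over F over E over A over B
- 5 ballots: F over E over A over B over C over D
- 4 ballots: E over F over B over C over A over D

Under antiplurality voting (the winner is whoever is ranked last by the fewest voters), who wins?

Last-place votes: A 5, B 10, C 2, D 9, E 0, F 12.

E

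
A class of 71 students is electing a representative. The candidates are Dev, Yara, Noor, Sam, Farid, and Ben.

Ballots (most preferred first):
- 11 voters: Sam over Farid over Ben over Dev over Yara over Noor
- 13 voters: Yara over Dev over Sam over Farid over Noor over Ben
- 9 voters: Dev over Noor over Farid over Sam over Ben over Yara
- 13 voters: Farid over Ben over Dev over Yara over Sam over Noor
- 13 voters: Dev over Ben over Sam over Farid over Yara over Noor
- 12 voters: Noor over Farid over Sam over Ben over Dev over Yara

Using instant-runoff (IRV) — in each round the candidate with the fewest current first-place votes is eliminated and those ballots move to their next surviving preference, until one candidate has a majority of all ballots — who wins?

Farid

Round 1: Dev 22, Yara 13, Noor 12, Sam 11, Farid 13, Ben 0. Ben eliminated.
Round 2: Dev 22, Yara 13, Noor 12, Sam 11, Farid 13. Sam eliminated.
Round 3: Dev 22, Yara 13, Noor 12, Farid 24. Noor eliminated.
Round 4: Dev 22, Yara 13, Farid 36. Farid has a majority (≥36).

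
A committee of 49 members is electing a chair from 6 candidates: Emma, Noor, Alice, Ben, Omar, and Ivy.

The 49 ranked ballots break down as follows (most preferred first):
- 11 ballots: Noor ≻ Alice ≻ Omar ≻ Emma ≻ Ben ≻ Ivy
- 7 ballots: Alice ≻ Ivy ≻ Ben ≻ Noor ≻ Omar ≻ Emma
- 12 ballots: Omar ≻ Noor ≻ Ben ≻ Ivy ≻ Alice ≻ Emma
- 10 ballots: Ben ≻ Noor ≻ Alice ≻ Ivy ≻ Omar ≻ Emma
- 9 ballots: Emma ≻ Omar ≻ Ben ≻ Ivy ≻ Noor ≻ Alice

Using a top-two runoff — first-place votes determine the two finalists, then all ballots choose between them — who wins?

Noor

Round 1 first-place votes: Emma 9, Noor 11, Alice 7, Ben 10, Omar 12, Ivy 0. Omar and Noor advance.
Runoff: Omar is ranked above Noor on 21 ballots, Noor above Omar on 28.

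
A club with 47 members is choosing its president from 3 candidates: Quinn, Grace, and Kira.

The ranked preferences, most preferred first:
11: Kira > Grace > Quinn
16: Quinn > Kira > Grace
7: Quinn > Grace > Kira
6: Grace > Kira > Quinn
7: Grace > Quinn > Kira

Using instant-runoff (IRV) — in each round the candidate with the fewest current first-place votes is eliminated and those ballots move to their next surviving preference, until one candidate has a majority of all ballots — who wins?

Round 1: Quinn 23, Grace 13, Kira 11. Kira eliminated.
Round 2: Quinn 23, Grace 24. Grace has a majority (≥24).

Grace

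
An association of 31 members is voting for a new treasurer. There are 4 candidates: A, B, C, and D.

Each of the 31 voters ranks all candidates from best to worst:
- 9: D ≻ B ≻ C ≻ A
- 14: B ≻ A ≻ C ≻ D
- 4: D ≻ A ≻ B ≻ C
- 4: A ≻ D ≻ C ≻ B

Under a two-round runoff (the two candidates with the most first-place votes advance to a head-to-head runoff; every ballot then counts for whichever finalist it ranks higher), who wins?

D

Round 1 first-place votes: A 4, B 14, C 0, D 13. B and D advance.
Runoff: B is ranked above D on 14 ballots, D above B on 17.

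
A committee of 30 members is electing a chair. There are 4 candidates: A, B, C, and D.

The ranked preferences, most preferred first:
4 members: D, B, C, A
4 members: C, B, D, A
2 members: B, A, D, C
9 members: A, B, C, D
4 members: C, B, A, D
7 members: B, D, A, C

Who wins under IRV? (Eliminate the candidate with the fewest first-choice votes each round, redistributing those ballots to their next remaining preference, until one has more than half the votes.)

Round 1: A 9, B 9, C 8, D 4. D eliminated.
Round 2: A 9, B 13, C 8. C eliminated.
Round 3: A 9, B 21. B has a majority (≥16).

B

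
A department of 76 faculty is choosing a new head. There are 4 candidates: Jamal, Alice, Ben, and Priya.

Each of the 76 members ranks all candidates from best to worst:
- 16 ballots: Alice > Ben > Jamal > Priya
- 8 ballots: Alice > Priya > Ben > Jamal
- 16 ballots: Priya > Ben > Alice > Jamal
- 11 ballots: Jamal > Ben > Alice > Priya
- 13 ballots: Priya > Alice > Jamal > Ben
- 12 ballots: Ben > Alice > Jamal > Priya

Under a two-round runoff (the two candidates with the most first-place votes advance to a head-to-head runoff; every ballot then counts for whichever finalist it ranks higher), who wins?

Alice

Round 1 first-place votes: Jamal 11, Alice 24, Ben 12, Priya 29. Priya and Alice advance.
Runoff: Priya is ranked above Alice on 29 ballots, Alice above Priya on 47.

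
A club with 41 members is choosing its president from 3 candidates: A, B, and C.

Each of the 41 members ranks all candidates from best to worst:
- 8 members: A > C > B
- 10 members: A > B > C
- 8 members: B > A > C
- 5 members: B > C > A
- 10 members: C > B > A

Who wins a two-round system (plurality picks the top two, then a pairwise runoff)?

B

Round 1 first-place votes: A 18, B 13, C 10. A and B advance.
Runoff: A is ranked above B on 18 ballots, B above A on 23.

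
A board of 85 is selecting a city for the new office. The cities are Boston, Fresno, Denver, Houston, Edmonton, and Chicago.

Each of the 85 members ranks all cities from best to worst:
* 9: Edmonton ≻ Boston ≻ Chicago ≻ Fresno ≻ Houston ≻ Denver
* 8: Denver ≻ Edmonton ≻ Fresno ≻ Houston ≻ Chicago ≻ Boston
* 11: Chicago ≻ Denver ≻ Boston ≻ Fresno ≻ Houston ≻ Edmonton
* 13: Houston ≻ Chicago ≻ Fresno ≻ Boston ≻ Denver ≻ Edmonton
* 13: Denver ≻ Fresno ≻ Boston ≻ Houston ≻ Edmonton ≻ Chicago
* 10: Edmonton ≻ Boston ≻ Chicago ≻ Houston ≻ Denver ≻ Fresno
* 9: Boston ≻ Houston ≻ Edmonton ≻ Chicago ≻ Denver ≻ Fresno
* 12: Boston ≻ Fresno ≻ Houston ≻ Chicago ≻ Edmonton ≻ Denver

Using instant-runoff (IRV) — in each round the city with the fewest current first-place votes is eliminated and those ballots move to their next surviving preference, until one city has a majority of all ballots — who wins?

Boston

Round 1: Boston 21, Fresno 0, Denver 21, Houston 13, Edmonton 19, Chicago 11. Fresno eliminated.
Round 2: Boston 21, Denver 21, Houston 13, Edmonton 19, Chicago 11. Chicago eliminated.
Round 3: Boston 21, Denver 32, Houston 13, Edmonton 19. Houston eliminated.
Round 4: Boston 34, Denver 32, Edmonton 19. Edmonton eliminated.
Round 5: Boston 53, Denver 32. Boston has a majority (≥43).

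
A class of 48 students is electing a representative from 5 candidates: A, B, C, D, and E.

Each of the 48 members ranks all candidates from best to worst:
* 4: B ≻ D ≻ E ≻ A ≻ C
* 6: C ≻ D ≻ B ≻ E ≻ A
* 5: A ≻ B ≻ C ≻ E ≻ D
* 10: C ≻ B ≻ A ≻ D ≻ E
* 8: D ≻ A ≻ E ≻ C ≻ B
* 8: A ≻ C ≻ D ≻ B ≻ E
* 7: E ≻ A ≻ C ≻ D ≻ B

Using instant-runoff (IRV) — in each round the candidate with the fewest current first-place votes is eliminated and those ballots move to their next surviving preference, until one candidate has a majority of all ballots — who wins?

Round 1: A 13, B 4, C 16, D 8, E 7. B eliminated.
Round 2: A 13, C 16, D 12, E 7. E eliminated.
Round 3: A 20, C 16, D 12. D eliminated.
Round 4: A 32, C 16. A has a majority (≥25).

A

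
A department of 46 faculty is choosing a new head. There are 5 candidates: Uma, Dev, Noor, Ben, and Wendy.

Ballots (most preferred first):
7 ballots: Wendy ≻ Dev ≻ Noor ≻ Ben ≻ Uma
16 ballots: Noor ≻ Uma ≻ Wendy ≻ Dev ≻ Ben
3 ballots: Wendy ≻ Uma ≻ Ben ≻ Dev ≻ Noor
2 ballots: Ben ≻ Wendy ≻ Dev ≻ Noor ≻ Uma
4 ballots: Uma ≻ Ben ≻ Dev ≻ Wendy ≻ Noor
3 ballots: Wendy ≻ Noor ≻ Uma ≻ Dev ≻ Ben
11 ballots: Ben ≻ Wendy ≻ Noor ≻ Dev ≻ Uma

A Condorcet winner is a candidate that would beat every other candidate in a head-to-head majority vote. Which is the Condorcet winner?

Wendy vs Uma: 26–20
Wendy vs Dev: 42–4
Wendy vs Noor: 30–16
Wendy vs Ben: 29–17
Wendy beats every other candidate.

Wendy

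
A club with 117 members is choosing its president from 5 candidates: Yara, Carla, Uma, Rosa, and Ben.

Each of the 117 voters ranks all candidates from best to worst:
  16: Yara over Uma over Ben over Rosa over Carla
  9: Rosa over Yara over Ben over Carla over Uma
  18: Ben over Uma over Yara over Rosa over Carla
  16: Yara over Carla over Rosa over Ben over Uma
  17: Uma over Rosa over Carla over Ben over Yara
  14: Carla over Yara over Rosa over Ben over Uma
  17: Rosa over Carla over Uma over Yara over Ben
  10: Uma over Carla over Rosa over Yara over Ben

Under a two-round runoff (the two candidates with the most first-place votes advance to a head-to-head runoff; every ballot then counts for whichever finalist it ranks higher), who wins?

Round 1 first-place votes: Yara 32, Carla 14, Uma 27, Rosa 26, Ben 18. Yara and Uma advance.
Runoff: Yara is ranked above Uma on 55 ballots, Uma above Yara on 62.

Uma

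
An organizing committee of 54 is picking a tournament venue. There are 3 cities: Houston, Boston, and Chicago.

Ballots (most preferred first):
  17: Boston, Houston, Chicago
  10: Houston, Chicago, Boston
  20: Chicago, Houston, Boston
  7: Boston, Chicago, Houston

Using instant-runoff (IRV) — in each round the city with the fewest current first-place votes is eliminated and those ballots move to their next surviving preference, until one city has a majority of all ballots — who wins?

Chicago

Round 1: Houston 10, Boston 24, Chicago 20. Houston eliminated.
Round 2: Boston 24, Chicago 30. Chicago has a majority (≥28).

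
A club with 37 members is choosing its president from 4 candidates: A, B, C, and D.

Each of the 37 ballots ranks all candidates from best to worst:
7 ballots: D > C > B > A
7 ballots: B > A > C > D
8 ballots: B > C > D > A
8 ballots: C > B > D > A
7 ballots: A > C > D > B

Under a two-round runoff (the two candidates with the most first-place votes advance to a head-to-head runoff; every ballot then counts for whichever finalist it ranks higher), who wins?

Round 1 first-place votes: A 7, B 15, C 8, D 7. B and C advance.
Runoff: B is ranked above C on 15 ballots, C above B on 22.

C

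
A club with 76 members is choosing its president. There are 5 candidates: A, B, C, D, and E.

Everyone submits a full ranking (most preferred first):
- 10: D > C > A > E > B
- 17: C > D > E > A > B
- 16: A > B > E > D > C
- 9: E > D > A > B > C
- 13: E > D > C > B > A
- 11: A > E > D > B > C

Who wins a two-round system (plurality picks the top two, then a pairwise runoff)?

E

Round 1 first-place votes: A 27, B 0, C 17, D 10, E 22. A and E advance.
Runoff: A is ranked above E on 37 ballots, E above A on 39.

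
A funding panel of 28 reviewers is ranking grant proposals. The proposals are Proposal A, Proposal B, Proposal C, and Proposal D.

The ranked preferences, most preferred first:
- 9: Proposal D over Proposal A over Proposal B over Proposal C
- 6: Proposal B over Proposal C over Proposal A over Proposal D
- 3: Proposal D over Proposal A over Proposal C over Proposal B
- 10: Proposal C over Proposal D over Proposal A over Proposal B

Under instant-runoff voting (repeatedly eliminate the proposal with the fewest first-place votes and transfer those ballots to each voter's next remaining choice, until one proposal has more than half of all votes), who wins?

Round 1: Proposal A 0, Proposal B 6, Proposal C 10, Proposal D 12. Proposal A eliminated.
Round 2: Proposal B 6, Proposal C 10, Proposal D 12. Proposal B eliminated.
Round 3: Proposal C 16, Proposal D 12. Proposal C has a majority (≥15).

Proposal C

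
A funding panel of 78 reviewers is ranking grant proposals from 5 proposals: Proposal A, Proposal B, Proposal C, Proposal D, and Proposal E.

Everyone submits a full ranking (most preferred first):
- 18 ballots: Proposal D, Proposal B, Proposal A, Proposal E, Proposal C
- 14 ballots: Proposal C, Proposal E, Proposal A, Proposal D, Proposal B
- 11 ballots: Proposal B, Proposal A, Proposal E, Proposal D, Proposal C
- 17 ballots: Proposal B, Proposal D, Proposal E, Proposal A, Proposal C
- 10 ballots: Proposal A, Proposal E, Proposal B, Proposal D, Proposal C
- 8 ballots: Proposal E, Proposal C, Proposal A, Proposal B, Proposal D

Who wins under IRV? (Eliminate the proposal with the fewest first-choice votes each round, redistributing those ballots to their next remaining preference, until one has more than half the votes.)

Proposal B

Round 1: Proposal A 10, Proposal B 28, Proposal C 14, Proposal D 18, Proposal E 8. Proposal E eliminated.
Round 2: Proposal A 10, Proposal B 28, Proposal C 22, Proposal D 18. Proposal A eliminated.
Round 3: Proposal B 38, Proposal C 22, Proposal D 18. Proposal D eliminated.
Round 4: Proposal B 56, Proposal C 22. Proposal B has a majority (≥40).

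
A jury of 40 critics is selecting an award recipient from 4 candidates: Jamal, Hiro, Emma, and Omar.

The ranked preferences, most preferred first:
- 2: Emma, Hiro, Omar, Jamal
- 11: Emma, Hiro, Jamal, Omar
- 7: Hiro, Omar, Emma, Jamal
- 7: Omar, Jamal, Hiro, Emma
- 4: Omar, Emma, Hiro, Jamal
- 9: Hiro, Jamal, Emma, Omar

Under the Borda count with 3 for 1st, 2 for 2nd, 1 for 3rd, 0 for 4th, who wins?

Jamal: 2×0 + 11×1 + 7×0 + 7×2 + 4×0 + 9×2 = 43
Hiro: 2×2 + 11×2 + 7×3 + 7×1 + 4×1 + 9×3 = 85
Emma: 2×3 + 11×3 + 7×1 + 7×0 + 4×2 + 9×1 = 63
Omar: 2×1 + 11×0 + 7×2 + 7×3 + 4×3 + 9×0 = 49

Hiro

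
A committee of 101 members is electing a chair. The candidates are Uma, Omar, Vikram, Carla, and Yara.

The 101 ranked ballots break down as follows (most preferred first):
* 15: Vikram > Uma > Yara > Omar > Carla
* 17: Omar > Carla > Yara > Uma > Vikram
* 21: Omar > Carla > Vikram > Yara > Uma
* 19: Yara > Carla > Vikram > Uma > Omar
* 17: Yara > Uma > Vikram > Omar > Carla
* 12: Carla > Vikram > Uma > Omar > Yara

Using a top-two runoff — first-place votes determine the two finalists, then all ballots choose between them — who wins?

Round 1 first-place votes: Uma 0, Omar 38, Vikram 15, Carla 12, Yara 36. Omar and Yara advance.
Runoff: Omar is ranked above Yara on 50 ballots, Yara above Omar on 51.

Yara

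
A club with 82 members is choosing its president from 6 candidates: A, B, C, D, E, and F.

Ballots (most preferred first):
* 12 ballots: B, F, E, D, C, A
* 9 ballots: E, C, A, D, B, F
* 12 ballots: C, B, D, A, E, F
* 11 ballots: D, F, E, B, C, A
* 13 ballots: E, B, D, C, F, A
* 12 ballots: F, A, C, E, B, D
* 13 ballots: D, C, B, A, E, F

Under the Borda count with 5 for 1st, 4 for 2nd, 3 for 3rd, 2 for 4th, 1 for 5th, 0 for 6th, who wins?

B

A: 12×0 + 9×3 + 12×2 + 11×0 + 13×0 + 12×4 + 13×2 = 125
B: 12×5 + 9×1 + 12×4 + 11×2 + 13×4 + 12×1 + 13×3 = 242
C: 12×1 + 9×4 + 12×5 + 11×1 + 13×2 + 12×3 + 13×4 = 233
D: 12×2 + 9×2 + 12×3 + 11×5 + 13×3 + 12×0 + 13×5 = 237
E: 12×3 + 9×5 + 12×1 + 11×3 + 13×5 + 12×2 + 13×1 = 228
F: 12×4 + 9×0 + 12×0 + 11×4 + 13×1 + 12×5 + 13×0 = 165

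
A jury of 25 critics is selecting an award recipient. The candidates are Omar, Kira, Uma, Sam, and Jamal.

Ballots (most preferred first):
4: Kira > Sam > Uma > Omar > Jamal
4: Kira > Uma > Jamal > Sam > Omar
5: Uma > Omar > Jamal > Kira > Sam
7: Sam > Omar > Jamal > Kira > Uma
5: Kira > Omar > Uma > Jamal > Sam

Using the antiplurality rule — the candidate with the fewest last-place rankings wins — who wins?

Kira

Last-place votes: Omar 4, Kira 0, Uma 7, Sam 10, Jamal 4.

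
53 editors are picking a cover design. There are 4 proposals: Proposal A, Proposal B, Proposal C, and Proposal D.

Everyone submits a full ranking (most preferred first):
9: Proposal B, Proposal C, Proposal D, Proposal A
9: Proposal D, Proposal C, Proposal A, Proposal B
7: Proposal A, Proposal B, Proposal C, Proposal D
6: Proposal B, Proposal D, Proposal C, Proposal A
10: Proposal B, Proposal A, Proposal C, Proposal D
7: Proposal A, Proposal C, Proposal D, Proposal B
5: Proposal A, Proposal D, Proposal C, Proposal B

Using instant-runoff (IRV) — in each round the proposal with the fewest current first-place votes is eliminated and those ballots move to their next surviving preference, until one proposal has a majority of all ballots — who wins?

Proposal A

Round 1: Proposal A 19, Proposal B 25, Proposal C 0, Proposal D 9. Proposal C eliminated.
Round 2: Proposal A 19, Proposal B 25, Proposal D 9. Proposal D eliminated.
Round 3: Proposal A 28, Proposal B 25. Proposal A has a majority (≥27).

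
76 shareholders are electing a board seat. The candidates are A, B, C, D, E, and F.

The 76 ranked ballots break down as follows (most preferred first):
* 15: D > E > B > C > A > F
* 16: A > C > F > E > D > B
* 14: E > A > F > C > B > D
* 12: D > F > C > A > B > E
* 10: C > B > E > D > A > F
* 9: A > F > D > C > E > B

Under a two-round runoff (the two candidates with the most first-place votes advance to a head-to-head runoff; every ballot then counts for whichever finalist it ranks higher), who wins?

Round 1 first-place votes: A 25, B 0, C 10, D 27, E 14, F 0. D and A advance.
Runoff: D is ranked above A on 37 ballots, A above D on 39.

A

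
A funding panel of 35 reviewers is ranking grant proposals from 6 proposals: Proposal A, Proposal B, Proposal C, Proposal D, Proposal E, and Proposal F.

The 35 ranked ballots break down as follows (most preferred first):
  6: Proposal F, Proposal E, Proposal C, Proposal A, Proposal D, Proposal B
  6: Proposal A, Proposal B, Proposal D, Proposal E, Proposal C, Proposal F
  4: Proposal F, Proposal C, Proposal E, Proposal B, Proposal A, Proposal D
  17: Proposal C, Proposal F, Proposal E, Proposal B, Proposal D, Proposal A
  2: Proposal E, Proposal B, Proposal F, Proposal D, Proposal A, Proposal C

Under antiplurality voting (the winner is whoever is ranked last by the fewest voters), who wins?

Proposal E

Last-place votes: Proposal A 17, Proposal B 6, Proposal C 2, Proposal D 4, Proposal E 0, Proposal F 6.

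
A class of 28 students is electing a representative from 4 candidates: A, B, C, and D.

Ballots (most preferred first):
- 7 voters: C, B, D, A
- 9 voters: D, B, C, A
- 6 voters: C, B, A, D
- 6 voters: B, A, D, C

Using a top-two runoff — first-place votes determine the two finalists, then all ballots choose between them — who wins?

Round 1 first-place votes: A 0, B 6, C 13, D 9. C and D advance.
Runoff: C is ranked above D on 13 ballots, D above C on 15.

D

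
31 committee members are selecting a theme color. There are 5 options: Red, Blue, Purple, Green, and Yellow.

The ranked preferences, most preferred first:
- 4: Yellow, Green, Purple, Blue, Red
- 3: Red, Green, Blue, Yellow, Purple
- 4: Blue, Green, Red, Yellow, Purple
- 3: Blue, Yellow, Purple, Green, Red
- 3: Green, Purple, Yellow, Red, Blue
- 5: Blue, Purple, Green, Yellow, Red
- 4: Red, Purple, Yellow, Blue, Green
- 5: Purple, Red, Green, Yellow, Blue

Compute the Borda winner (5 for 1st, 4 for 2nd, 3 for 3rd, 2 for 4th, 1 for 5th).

Purple

Red: 4×1 + 3×5 + 4×3 + 3×1 + 3×2 + 5×1 + 4×5 + 5×4 = 85
Blue: 4×2 + 3×3 + 4×5 + 3×5 + 3×1 + 5×5 + 4×2 + 5×1 = 93
Purple: 4×3 + 3×1 + 4×1 + 3×3 + 3×4 + 5×4 + 4×4 + 5×5 = 101
Green: 4×4 + 3×4 + 4×4 + 3×2 + 3×5 + 5×3 + 4×1 + 5×3 = 99
Yellow: 4×5 + 3×2 + 4×2 + 3×4 + 3×3 + 5×2 + 4×3 + 5×2 = 87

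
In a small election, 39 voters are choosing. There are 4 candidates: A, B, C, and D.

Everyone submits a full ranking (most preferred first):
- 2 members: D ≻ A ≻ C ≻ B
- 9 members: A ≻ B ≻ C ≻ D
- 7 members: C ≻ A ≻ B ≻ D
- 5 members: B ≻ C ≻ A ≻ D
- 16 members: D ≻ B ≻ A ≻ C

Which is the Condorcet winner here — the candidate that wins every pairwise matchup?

B

B vs A: 21–18
B vs C: 30–9
B vs D: 21–18
B beats every other candidate.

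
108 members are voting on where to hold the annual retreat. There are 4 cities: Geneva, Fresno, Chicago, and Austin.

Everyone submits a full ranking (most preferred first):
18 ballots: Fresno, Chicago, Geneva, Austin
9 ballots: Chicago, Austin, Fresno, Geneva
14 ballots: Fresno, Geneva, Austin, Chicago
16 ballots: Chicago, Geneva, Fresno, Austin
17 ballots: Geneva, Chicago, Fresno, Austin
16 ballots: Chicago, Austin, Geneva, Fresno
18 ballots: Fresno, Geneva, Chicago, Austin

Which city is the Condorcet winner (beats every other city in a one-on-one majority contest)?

Chicago

Chicago vs Geneva: 59–49
Chicago vs Fresno: 58–50
Chicago vs Austin: 94–14
Chicago beats every other city.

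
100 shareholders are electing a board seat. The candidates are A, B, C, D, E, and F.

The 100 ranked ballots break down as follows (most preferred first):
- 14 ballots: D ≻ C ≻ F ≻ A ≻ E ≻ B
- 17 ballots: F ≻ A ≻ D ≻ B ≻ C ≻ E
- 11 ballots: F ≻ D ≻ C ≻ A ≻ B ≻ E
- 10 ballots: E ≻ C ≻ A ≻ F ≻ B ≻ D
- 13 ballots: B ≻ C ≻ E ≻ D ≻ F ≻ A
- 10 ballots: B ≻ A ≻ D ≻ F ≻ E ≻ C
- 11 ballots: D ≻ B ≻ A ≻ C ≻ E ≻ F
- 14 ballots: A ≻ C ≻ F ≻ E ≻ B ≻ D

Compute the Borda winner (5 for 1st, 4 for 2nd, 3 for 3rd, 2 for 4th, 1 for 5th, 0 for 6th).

A

A: 14×2 + 17×4 + 11×2 + 10×3 + 13×0 + 10×4 + 11×3 + 14×5 = 291
B: 14×0 + 17×2 + 11×1 + 10×1 + 13×5 + 10×5 + 11×4 + 14×1 = 228
C: 14×4 + 17×1 + 11×3 + 10×4 + 13×4 + 10×0 + 11×2 + 14×4 = 276
D: 14×5 + 17×3 + 11×4 + 10×0 + 13×2 + 10×3 + 11×5 + 14×0 = 276
E: 14×1 + 17×0 + 11×0 + 10×5 + 13×3 + 10×1 + 11×1 + 14×2 = 152
F: 14×3 + 17×5 + 11×5 + 10×2 + 13×1 + 10×2 + 11×0 + 14×3 = 277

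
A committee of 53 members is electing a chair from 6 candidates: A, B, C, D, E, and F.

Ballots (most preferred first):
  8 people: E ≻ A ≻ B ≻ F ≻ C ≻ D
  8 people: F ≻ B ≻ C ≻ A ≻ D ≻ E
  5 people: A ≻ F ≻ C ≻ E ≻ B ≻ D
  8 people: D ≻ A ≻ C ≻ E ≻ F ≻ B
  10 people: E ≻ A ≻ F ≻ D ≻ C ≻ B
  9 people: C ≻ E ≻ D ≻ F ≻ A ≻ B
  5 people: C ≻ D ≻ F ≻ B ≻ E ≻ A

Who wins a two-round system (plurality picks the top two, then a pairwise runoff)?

Round 1 first-place votes: A 5, B 0, C 14, D 8, E 18, F 8. E and C advance.
Runoff: E is ranked above C on 18 ballots, C above E on 35.

C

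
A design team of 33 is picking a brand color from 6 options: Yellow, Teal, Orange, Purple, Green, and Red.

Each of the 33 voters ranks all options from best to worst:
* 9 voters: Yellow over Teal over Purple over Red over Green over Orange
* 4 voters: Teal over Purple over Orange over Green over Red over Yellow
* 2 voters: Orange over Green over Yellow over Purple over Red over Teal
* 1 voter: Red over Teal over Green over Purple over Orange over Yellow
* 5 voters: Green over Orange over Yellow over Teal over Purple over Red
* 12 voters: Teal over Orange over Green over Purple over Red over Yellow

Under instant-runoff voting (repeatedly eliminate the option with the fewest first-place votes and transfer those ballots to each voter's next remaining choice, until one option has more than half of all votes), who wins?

Teal

Round 1: Yellow 9, Teal 16, Orange 2, Purple 0, Green 5, Red 1. Purple eliminated.
Round 2: Yellow 9, Teal 16, Orange 2, Green 5, Red 1. Red eliminated.
Round 3: Yellow 9, Teal 17, Orange 2, Green 5. Teal has a majority (≥17).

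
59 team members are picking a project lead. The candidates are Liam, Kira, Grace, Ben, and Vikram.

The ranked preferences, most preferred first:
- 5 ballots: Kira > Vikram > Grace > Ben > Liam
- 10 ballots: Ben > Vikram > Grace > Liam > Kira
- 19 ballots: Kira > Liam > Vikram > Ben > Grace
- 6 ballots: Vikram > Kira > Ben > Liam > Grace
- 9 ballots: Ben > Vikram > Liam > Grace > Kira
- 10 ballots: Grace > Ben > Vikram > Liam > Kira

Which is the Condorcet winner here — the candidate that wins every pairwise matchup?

Vikram vs Liam: 40–19
Vikram vs Kira: 35–24
Vikram vs Grace: 49–10
Vikram vs Ben: 30–29
Vikram beats every other candidate.

Vikram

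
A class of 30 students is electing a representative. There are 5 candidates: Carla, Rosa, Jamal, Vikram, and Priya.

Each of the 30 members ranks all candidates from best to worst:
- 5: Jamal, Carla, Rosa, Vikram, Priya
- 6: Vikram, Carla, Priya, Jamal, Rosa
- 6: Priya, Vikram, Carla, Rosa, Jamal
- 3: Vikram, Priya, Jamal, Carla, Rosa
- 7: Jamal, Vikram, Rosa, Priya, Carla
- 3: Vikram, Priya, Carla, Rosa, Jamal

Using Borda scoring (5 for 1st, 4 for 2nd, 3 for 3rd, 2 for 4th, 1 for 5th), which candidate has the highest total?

Carla: 5×4 + 6×4 + 6×3 + 3×2 + 7×1 + 3×3 = 84
Rosa: 5×3 + 6×1 + 6×2 + 3×1 + 7×3 + 3×2 = 63
Jamal: 5×5 + 6×2 + 6×1 + 3×3 + 7×5 + 3×1 = 90
Vikram: 5×2 + 6×5 + 6×4 + 3×5 + 7×4 + 3×5 = 122
Priya: 5×1 + 6×3 + 6×5 + 3×4 + 7×2 + 3×4 = 91

Vikram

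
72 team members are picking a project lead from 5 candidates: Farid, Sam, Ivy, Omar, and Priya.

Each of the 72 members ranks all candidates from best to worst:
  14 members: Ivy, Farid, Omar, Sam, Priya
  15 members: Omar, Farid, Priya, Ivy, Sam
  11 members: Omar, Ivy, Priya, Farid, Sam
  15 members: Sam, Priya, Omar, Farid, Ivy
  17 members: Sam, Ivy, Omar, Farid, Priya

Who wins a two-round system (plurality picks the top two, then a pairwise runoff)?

Omar

Round 1 first-place votes: Farid 0, Sam 32, Ivy 14, Omar 26, Priya 0. Sam and Omar advance.
Runoff: Sam is ranked above Omar on 32 ballots, Omar above Sam on 40.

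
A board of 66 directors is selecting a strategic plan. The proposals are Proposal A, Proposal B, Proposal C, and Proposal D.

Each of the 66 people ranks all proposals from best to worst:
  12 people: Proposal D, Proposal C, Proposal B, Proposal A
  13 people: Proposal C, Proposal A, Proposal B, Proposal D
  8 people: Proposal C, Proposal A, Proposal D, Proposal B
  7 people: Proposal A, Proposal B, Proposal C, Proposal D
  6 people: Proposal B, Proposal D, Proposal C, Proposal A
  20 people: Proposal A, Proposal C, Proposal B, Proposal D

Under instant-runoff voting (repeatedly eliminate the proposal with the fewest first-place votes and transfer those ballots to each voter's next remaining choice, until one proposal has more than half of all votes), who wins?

Round 1: Proposal A 27, Proposal B 6, Proposal C 21, Proposal D 12. Proposal B eliminated.
Round 2: Proposal A 27, Proposal C 21, Proposal D 18. Proposal D eliminated.
Round 3: Proposal A 27, Proposal C 39. Proposal C has a majority (≥34).

Proposal C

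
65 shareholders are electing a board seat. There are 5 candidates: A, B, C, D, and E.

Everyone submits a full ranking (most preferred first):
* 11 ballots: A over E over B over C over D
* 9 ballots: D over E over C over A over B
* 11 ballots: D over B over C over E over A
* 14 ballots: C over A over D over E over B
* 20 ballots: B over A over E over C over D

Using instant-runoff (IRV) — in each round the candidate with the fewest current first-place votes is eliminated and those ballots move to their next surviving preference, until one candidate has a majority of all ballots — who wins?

Round 1: A 11, B 20, C 14, D 20, E 0. E eliminated.
Round 2: A 11, B 20, C 14, D 20. A eliminated.
Round 3: B 31, C 14, D 20. C eliminated.
Round 4: B 31, D 34. D has a majority (≥33).

D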